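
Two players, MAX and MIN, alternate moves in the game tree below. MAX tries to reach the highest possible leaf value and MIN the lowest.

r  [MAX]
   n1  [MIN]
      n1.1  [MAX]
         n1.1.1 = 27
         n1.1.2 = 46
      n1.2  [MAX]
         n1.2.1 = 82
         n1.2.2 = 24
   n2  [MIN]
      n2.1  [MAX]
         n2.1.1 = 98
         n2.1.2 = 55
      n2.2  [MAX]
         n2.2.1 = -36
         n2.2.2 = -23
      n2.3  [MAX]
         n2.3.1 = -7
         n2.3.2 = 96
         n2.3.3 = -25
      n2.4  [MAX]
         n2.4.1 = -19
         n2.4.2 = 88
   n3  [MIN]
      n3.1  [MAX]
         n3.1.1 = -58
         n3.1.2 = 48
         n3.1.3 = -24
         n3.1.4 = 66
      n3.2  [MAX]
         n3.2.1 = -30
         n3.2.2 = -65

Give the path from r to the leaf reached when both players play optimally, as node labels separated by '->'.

r -> n1 -> n1.1 -> n1.1.2

n1.1 (MAX): max(27, 46) = 46
n1.2 (MAX): max(82, 24) = 82
n1 (MIN): min(46, 82) = 46
n2.1 (MAX): max(98, 55) = 98
n2.2 (MAX): max(-36, -23) = -23
n2.3 (MAX): max(-7, 96, -25) = 96
n2.4 (MAX): max(-19, 88) = 88
n2 (MIN): min(98, -23, 96, 88) = -23
n3.1 (MAX): max(-58, 48, -24, 66) = 66
n3.2 (MAX): max(-30, -65) = -30
n3 (MIN): min(66, -30) = -30
r (MAX): max(46, -23, -30) = 46
At r, MAX picks n1 (highest: 46).
At n1, MIN picks n1.1 (lowest: 46).
At n1.1, MAX picks n1.1.2 (highest: 46).
Terminal value 46.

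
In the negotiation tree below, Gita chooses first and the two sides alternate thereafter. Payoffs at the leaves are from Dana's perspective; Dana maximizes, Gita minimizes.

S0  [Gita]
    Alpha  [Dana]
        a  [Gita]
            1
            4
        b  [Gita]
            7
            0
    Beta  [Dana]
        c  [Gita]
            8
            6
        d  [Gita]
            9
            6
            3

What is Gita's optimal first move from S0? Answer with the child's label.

a (Gita): min(1, 4) = 1
b (Gita): min(7, 0) = 0
Alpha (Dana): max(1, 0) = 1
c (Gita): min(8, 6) = 6
d (Gita): min(9, 6, 3) = 3
Beta (Dana): max(6, 3) = 6
S0 (Gita): min(1, 6) = 1
Gita at S0 wants the lowest of {Alpha=1, Beta=6}, so chooses Alpha.

Alpha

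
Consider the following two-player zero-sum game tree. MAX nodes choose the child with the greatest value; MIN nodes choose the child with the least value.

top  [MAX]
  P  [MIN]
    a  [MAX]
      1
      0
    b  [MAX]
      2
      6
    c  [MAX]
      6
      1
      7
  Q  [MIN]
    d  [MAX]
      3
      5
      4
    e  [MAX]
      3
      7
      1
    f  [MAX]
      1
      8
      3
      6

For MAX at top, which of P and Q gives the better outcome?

Q

a (MAX): max(1, 0) = 1
b (MAX): max(2, 6) = 6
c (MAX): max(6, 1, 7) = 7
P (MIN): min(1, 6, 7) = 1
d (MAX): max(3, 5, 4) = 5
e (MAX): max(3, 7, 1) = 7
f (MAX): max(1, 8, 3, 6) = 8
Q (MIN): min(5, 7, 8) = 5
MAX prefers the higher value; P=1, Q=5. Q is better since 5 > 1.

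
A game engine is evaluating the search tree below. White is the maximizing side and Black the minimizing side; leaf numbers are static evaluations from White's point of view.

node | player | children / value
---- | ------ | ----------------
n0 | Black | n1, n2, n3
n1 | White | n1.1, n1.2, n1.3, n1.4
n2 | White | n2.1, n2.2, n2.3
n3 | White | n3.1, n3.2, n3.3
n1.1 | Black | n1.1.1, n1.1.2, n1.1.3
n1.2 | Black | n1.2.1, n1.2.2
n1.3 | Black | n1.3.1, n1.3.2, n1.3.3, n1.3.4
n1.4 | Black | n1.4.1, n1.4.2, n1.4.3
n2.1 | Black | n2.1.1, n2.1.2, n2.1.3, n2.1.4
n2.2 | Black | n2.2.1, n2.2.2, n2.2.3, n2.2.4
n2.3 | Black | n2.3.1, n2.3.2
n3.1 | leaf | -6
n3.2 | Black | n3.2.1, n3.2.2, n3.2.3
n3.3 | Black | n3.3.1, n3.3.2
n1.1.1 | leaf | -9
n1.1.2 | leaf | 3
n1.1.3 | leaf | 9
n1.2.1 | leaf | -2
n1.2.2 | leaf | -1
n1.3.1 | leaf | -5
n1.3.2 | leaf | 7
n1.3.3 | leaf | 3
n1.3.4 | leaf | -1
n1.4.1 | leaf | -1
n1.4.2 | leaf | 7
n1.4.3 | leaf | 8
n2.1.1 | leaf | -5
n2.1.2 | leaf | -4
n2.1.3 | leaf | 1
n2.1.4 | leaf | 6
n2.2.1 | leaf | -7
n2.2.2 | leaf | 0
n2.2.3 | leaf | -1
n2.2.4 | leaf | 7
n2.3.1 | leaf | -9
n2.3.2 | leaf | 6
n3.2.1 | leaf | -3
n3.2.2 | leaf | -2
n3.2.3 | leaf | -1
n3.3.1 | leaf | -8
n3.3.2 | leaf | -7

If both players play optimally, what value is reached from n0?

-5

n1.1 (Black): min(-9, 3, 9) = -9
n1.2 (Black): min(-2, -1) = -2
n1.3 (Black): min(-5, 7, 3, -1) = -5
n1.4 (Black): min(-1, 7, 8) = -1
n1 (White): max(-9, -2, -5, -1) = -1
n2.1 (Black): min(-5, -4, 1, 6) = -5
n2.2 (Black): min(-7, 0, -1, 7) = -7
n2.3 (Black): min(-9, 6) = -9
n2 (White): max(-5, -7, -9) = -5
n3.2 (Black): min(-3, -2, -1) = -3
n3.3 (Black): min(-8, -7) = -8
n3 (White): max(-6, -3, -8) = -3
n0 (Black): min(-1, -5, -3) = -5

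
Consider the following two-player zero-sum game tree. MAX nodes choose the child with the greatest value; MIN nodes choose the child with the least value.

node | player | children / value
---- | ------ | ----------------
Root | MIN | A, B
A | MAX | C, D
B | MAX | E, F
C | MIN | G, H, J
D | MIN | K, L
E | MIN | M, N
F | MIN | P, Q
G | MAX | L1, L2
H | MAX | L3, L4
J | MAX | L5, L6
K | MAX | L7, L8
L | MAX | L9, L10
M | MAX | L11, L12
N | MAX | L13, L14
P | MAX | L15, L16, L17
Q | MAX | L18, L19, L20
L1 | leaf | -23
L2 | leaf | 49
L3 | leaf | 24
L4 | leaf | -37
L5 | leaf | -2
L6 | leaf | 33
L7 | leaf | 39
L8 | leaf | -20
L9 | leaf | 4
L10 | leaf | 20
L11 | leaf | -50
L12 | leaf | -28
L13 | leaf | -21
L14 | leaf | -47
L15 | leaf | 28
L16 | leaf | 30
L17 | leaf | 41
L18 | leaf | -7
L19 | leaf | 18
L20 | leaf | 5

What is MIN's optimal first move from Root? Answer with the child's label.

G (MAX): max(-23, 49) = 49
H (MAX): max(24, -37) = 24
J (MAX): max(-2, 33) = 33
C (MIN): min(49, 24, 33) = 24
K (MAX): max(39, -20) = 39
L (MAX): max(4, 20) = 20
D (MIN): min(39, 20) = 20
A (MAX): max(24, 20) = 24
M (MAX): max(-50, -28) = -28
N (MAX): max(-21, -47) = -21
E (MIN): min(-28, -21) = -28
P (MAX): max(28, 30, 41) = 41
Q (MAX): max(-7, 18, 5) = 18
F (MIN): min(41, 18) = 18
B (MAX): max(-28, 18) = 18
Root (MIN): min(24, 18) = 18
MIN at Root wants the lowest of {A=24, B=18}, so chooses B.

B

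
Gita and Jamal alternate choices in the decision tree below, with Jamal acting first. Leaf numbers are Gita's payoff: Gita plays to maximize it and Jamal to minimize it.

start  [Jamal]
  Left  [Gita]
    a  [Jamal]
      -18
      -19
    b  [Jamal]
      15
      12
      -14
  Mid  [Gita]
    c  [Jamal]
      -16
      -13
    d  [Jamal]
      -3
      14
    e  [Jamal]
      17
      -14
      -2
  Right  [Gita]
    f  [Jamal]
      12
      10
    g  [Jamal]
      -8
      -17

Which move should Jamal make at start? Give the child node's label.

a (Jamal): min(-18, -19) = -19
b (Jamal): min(15, 12, -14) = -14
Left (Gita): max(-19, -14) = -14
c (Jamal): min(-16, -13) = -16
d (Jamal): min(-3, 14) = -3
e (Jamal): min(17, -14, -2) = -14
Mid (Gita): max(-16, -3, -14) = -3
f (Jamal): min(12, 10) = 10
g (Jamal): min(-8, -17) = -17
Right (Gita): max(10, -17) = 10
start (Jamal): min(-14, -3, 10) = -14
Jamal at start wants the lowest of {Left=-14, Mid=-3, Right=10}, so chooses Left.

Left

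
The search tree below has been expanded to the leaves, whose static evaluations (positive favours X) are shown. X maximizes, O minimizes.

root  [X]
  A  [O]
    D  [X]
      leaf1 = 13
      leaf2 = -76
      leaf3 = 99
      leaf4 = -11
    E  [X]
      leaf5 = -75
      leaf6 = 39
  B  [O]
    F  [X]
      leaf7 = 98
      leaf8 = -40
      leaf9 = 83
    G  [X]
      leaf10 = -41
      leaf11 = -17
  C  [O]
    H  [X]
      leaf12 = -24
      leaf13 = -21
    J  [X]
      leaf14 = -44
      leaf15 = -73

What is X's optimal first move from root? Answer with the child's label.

A

D (X): max(13, -76, 99, -11) = 99
E (X): max(-75, 39) = 39
A (O): min(99, 39) = 39
F (X): max(98, -40, 83) = 98
G (X): max(-41, -17) = -17
B (O): min(98, -17) = -17
H (X): max(-24, -21) = -21
J (X): max(-44, -73) = -44
C (O): min(-21, -44) = -44
root (X): max(39, -17, -44) = 39
X at root wants the highest of {A=39, B=-17, C=-44}, so chooses A.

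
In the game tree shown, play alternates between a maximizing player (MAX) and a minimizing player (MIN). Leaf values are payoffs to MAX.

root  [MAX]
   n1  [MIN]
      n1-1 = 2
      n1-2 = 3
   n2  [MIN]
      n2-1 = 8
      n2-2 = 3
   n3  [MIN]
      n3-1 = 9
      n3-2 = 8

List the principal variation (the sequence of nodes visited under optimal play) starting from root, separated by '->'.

n1 (MIN): min(2, 3) = 2
n2 (MIN): min(8, 3) = 3
n3 (MIN): min(9, 8) = 8
root (MAX): max(2, 3, 8) = 8
At root, MAX picks n3 (highest: 8).
At n3, MIN picks n3-2 (lowest: 8).
Terminal value 8.

root -> n3 -> n3-2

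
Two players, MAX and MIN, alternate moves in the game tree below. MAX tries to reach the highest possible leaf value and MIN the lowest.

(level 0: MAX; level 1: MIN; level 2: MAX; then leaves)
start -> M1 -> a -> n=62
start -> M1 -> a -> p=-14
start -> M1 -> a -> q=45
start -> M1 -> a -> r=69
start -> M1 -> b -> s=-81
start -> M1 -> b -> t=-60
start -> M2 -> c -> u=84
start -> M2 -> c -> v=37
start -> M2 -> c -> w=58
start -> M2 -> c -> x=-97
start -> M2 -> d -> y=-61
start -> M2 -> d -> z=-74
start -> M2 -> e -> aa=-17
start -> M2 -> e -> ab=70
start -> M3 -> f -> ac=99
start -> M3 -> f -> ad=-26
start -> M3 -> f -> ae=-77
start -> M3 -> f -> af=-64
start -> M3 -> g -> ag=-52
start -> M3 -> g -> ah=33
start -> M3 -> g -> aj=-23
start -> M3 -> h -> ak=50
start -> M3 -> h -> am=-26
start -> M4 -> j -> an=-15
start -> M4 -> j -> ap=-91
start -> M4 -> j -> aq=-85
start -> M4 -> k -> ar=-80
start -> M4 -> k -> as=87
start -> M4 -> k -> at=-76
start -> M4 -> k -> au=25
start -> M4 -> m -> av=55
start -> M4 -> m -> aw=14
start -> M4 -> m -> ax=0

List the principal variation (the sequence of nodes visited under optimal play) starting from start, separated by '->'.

a (MAX): max(62, -14, 45, 69) = 69
b (MAX): max(-81, -60) = -60
M1 (MIN): min(69, -60) = -60
c (MAX): max(84, 37, 58, -97) = 84
d (MAX): max(-61, -74) = -61
e (MAX): max(-17, 70) = 70
M2 (MIN): min(84, -61, 70) = -61
f (MAX): max(99, -26, -77, -64) = 99
g (MAX): max(-52, 33, -23) = 33
h (MAX): max(50, -26) = 50
M3 (MIN): min(99, 33, 50) = 33
j (MAX): max(-15, -91, -85) = -15
k (MAX): max(-80, 87, -76, 25) = 87
m (MAX): max(55, 14, 0) = 55
M4 (MIN): min(-15, 87, 55) = -15
start (MAX): max(-60, -61, 33, -15) = 33
At start, MAX picks M3 (highest: 33).
At M3, MIN picks g (lowest: 33).
At g, MAX picks ah (highest: 33).
Terminal value 33.

start -> M3 -> g -> ah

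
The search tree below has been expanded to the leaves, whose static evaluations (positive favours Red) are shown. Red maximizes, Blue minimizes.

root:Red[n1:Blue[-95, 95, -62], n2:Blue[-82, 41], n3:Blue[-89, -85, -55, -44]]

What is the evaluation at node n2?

-82

n2 (Blue): min(-82, 41) = -82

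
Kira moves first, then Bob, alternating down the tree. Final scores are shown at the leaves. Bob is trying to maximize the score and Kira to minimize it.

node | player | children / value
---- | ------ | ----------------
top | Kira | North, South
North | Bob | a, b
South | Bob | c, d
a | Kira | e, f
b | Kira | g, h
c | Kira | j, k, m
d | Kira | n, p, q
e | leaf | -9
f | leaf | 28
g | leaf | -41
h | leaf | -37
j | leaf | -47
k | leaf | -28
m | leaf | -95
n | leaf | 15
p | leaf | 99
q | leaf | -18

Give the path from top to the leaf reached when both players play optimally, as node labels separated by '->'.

top -> South -> d -> q

a (Kira): min(-9, 28) = -9
b (Kira): min(-41, -37) = -41
North (Bob): max(-9, -41) = -9
c (Kira): min(-47, -28, -95) = -95
d (Kira): min(15, 99, -18) = -18
South (Bob): max(-95, -18) = -18
top (Kira): min(-9, -18) = -18
At top, Kira picks South (lowest: -18).
At South, Bob picks d (highest: -18).
At d, Kira picks q (lowest: -18).
Terminal value -18.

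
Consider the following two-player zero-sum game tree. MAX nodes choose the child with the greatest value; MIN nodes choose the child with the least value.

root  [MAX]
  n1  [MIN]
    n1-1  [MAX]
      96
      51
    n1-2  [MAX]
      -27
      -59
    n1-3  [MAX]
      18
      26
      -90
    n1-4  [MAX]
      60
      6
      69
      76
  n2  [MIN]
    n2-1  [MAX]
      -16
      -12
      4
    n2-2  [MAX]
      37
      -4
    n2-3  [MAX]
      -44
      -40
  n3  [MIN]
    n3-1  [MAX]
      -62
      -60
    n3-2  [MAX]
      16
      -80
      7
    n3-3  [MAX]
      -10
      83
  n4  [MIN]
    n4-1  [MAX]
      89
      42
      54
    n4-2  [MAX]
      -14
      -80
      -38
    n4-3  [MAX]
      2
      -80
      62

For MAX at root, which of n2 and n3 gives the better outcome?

n2-1 (MAX): max(-16, -12, 4) = 4
n2-2 (MAX): max(37, -4) = 37
n2-3 (MAX): max(-44, -40) = -40
n2 (MIN): min(4, 37, -40) = -40
n3-1 (MAX): max(-62, -60) = -60
n3-2 (MAX): max(16, -80, 7) = 16
n3-3 (MAX): max(-10, 83) = 83
n3 (MIN): min(-60, 16, 83) = -60
MAX prefers the higher value; n2=-40, n3=-60. n2 is better since -40 > -60.

n2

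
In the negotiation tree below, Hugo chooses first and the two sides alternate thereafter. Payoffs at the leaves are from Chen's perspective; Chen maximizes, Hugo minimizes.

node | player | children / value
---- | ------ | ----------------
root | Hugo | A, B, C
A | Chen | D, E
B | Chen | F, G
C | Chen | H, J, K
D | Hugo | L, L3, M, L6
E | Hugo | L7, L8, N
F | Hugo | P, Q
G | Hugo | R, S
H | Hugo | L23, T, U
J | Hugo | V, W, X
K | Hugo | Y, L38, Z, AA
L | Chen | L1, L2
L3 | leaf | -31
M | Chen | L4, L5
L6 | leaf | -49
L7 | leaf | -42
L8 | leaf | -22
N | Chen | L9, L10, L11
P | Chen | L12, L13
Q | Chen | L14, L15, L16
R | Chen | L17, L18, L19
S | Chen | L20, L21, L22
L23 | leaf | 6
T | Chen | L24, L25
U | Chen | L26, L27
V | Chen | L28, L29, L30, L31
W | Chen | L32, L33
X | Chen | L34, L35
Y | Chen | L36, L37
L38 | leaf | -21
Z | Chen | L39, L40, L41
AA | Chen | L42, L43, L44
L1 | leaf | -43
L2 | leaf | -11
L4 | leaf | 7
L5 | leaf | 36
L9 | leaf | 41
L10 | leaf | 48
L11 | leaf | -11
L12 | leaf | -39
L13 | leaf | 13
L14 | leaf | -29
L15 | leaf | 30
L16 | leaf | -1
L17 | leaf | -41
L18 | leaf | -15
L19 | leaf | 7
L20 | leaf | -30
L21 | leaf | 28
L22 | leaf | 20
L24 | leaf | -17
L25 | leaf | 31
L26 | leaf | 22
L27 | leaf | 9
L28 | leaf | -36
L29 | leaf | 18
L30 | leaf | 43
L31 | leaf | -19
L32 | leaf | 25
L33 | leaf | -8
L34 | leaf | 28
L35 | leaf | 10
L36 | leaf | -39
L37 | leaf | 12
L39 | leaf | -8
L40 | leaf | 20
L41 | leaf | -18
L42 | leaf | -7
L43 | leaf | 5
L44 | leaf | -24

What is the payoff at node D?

L (Chen): max(-43, -11) = -11
M (Chen): max(7, 36) = 36
D (Hugo): min(-11, -31, 36, -49) = -49

-49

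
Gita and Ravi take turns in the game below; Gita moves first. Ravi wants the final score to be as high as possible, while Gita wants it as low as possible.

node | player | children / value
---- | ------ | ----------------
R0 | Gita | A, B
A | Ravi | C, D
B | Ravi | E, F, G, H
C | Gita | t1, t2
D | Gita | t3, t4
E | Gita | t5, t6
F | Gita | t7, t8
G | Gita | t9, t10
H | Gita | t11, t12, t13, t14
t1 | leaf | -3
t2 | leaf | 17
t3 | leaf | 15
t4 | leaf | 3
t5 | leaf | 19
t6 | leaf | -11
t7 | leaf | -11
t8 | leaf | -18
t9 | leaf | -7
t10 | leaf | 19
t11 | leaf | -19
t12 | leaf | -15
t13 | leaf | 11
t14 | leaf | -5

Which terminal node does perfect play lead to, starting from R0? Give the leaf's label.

t9

C (Gita): min(-3, 17) = -3
D (Gita): min(15, 3) = 3
A (Ravi): max(-3, 3) = 3
E (Gita): min(19, -11) = -11
F (Gita): min(-11, -18) = -18
G (Gita): min(-7, 19) = -7
H (Gita): min(-19, -15, 11, -5) = -19
B (Ravi): max(-11, -18, -7, -19) = -7
R0 (Gita): min(3, -7) = -7
At R0, Gita picks B (lowest: -7).
At B, Ravi picks G (highest: -7).
At G, Gita picks t9 (lowest: -7).
Terminal value -7.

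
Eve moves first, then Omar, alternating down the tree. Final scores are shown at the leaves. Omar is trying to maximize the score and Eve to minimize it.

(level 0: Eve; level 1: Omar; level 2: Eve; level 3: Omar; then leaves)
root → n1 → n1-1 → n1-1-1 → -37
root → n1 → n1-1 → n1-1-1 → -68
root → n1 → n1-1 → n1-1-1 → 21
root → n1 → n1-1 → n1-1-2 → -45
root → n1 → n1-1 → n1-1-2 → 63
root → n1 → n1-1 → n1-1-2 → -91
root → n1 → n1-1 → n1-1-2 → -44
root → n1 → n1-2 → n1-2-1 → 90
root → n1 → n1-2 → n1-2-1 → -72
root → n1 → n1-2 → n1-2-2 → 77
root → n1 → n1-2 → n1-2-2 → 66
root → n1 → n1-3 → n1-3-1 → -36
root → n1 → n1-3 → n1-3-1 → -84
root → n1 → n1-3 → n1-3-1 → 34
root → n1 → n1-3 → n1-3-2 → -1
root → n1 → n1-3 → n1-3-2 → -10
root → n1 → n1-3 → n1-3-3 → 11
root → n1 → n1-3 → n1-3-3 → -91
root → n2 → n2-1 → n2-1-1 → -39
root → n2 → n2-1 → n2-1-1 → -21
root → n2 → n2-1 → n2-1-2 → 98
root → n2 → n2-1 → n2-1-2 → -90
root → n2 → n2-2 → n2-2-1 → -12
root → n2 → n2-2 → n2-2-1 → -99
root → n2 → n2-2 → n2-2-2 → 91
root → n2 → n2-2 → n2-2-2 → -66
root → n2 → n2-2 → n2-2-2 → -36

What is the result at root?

-12

n1-1-1 (Omar): max(-37, -68, 21) = 21
n1-1-2 (Omar): max(-45, 63, -91, -44) = 63
n1-1 (Eve): min(21, 63) = 21
n1-2-1 (Omar): max(90, -72) = 90
n1-2-2 (Omar): max(77, 66) = 77
n1-2 (Eve): min(90, 77) = 77
n1-3-1 (Omar): max(-36, -84, 34) = 34
n1-3-2 (Omar): max(-1, -10) = -1
n1-3-3 (Omar): max(11, -91) = 11
n1-3 (Eve): min(34, -1, 11) = -1
n1 (Omar): max(21, 77, -1) = 77
n2-1-1 (Omar): max(-39, -21) = -21
n2-1-2 (Omar): max(98, -90) = 98
n2-1 (Eve): min(-21, 98) = -21
n2-2-1 (Omar): max(-12, -99) = -12
n2-2-2 (Omar): max(91, -66, -36) = 91
n2-2 (Eve): min(-12, 91) = -12
n2 (Omar): max(-21, -12) = -12
root (Eve): min(77, -12) = -12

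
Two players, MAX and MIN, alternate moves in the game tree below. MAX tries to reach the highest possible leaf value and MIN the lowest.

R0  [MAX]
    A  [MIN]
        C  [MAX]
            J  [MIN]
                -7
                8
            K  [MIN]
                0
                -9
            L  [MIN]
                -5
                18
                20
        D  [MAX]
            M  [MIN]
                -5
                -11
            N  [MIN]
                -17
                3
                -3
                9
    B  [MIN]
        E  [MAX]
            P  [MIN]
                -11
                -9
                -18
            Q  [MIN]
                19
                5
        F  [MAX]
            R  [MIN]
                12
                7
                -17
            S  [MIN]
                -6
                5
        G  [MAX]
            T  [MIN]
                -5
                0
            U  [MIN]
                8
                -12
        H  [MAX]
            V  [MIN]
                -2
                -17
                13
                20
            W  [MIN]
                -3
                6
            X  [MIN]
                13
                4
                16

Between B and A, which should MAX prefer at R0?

P (MIN): min(-11, -9, -18) = -18
Q (MIN): min(19, 5) = 5
E (MAX): max(-18, 5) = 5
R (MIN): min(12, 7, -17) = -17
S (MIN): min(-6, 5) = -6
F (MAX): max(-17, -6) = -6
T (MIN): min(-5, 0) = -5
U (MIN): min(8, -12) = -12
G (MAX): max(-5, -12) = -5
V (MIN): min(-2, -17, 13, 20) = -17
W (MIN): min(-3, 6) = -3
X (MIN): min(13, 4, 16) = 4
H (MAX): max(-17, -3, 4) = 4
B (MIN): min(5, -6, -5, 4) = -6
J (MIN): min(-7, 8) = -7
K (MIN): min(0, -9) = -9
L (MIN): min(-5, 18, 20) = -5
C (MAX): max(-7, -9, -5) = -5
M (MIN): min(-5, -11) = -11
N (MIN): min(-17, 3, -3, 9) = -17
D (MAX): max(-11, -17) = -11
A (MIN): min(-5, -11) = -11
MAX prefers the higher value; B=-6, A=-11. B is better since -6 > -11.

B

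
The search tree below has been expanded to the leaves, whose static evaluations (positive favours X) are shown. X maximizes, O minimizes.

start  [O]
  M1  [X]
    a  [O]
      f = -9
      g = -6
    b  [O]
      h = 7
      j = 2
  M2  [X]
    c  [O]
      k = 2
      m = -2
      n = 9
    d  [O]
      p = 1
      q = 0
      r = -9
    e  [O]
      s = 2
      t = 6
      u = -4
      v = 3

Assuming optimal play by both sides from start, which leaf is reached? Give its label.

m

a (O): min(-9, -6) = -9
b (O): min(7, 2) = 2
M1 (X): max(-9, 2) = 2
c (O): min(2, -2, 9) = -2
d (O): min(1, 0, -9) = -9
e (O): min(2, 6, -4, 3) = -4
M2 (X): max(-2, -9, -4) = -2
start (O): min(2, -2) = -2
At start, O picks M2 (lowest: -2).
At M2, X picks c (highest: -2).
At c, O picks m (lowest: -2).
Terminal value -2.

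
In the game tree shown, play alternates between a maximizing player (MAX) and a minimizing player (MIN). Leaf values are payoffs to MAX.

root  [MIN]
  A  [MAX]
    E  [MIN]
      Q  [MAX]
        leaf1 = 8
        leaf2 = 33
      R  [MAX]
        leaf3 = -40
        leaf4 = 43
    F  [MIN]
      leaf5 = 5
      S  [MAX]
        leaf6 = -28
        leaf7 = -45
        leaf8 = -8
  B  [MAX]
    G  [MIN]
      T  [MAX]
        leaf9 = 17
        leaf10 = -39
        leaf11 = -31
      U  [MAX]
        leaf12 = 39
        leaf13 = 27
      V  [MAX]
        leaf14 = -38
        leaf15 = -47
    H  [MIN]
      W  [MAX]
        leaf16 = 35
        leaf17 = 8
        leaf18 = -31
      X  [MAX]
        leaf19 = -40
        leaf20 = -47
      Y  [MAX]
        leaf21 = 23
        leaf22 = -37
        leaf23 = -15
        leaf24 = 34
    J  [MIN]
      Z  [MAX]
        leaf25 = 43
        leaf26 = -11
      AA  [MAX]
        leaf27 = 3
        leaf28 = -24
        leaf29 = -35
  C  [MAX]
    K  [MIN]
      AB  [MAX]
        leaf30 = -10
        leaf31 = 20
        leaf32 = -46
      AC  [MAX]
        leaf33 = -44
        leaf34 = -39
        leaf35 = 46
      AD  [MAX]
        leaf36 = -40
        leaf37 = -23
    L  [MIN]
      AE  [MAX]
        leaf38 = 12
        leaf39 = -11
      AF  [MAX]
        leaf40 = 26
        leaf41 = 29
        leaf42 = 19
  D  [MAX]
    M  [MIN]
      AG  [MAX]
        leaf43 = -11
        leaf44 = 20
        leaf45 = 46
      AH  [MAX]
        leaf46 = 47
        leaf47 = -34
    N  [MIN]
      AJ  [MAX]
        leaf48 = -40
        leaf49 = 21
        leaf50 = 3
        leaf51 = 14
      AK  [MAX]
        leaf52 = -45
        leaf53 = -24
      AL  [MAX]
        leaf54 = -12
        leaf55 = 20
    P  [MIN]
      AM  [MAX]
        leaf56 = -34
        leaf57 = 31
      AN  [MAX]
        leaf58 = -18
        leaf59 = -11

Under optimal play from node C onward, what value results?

AB (MAX): max(-10, 20, -46) = 20
AC (MAX): max(-44, -39, 46) = 46
AD (MAX): max(-40, -23) = -23
K (MIN): min(20, 46, -23) = -23
AE (MAX): max(12, -11) = 12
AF (MAX): max(26, 29, 19) = 29
L (MIN): min(12, 29) = 12
C (MAX): max(-23, 12) = 12

12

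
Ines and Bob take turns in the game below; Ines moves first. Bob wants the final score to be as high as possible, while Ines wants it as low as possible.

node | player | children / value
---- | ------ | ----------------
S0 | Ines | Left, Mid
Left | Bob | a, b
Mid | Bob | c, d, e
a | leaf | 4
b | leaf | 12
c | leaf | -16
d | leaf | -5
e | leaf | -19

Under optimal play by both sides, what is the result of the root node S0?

Left (Bob): max(4, 12) = 12
Mid (Bob): max(-16, -5, -19) = -5
S0 (Ines): min(12, -5) = -5

-5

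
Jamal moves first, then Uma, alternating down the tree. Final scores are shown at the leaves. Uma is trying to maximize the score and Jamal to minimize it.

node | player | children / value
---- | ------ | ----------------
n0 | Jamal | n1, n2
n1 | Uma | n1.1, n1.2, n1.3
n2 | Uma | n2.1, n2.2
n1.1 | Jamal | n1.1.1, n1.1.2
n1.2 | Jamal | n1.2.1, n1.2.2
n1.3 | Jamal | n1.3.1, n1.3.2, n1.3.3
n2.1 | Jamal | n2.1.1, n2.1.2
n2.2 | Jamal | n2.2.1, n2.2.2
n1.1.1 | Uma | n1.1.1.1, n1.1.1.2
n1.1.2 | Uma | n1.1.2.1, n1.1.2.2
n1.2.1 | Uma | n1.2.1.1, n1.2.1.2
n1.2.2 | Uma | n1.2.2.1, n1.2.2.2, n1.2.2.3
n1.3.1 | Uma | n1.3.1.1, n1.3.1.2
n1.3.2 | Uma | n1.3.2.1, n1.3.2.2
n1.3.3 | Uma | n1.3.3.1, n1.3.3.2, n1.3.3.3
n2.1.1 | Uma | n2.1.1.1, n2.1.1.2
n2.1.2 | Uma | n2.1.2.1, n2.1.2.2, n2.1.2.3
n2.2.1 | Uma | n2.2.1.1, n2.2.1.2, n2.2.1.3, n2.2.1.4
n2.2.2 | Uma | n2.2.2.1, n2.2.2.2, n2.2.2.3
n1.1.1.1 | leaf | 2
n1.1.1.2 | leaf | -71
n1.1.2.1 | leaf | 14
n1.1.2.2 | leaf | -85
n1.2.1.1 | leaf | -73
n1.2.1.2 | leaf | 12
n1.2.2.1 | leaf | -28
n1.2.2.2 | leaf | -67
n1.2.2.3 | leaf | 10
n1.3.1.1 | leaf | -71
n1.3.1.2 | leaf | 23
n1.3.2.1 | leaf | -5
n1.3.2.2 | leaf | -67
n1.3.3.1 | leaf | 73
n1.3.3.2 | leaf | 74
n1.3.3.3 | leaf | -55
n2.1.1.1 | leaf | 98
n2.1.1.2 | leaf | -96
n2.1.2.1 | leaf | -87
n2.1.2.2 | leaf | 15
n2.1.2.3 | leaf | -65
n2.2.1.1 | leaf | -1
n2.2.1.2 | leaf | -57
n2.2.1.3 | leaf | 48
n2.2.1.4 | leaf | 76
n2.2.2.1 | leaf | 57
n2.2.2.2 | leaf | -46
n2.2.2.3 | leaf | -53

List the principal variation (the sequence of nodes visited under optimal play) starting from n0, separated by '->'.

n0 -> n1 -> n1.2 -> n1.2.2 -> n1.2.2.3

n1.1.1 (Uma): max(2, -71) = 2
n1.1.2 (Uma): max(14, -85) = 14
n1.1 (Jamal): min(2, 14) = 2
n1.2.1 (Uma): max(-73, 12) = 12
n1.2.2 (Uma): max(-28, -67, 10) = 10
n1.2 (Jamal): min(12, 10) = 10
n1.3.1 (Uma): max(-71, 23) = 23
n1.3.2 (Uma): max(-5, -67) = -5
n1.3.3 (Uma): max(73, 74, -55) = 74
n1.3 (Jamal): min(23, -5, 74) = -5
n1 (Uma): max(2, 10, -5) = 10
n2.1.1 (Uma): max(98, -96) = 98
n2.1.2 (Uma): max(-87, 15, -65) = 15
n2.1 (Jamal): min(98, 15) = 15
n2.2.1 (Uma): max(-1, -57, 48, 76) = 76
n2.2.2 (Uma): max(57, -46, -53) = 57
n2.2 (Jamal): min(76, 57) = 57
n2 (Uma): max(15, 57) = 57
n0 (Jamal): min(10, 57) = 10
At n0, Jamal picks n1 (lowest: 10).
At n1, Uma picks n1.2 (highest: 10).
At n1.2, Jamal picks n1.2.2 (lowest: 10).
At n1.2.2, Uma picks n1.2.2.3 (highest: 10).
Terminal value 10.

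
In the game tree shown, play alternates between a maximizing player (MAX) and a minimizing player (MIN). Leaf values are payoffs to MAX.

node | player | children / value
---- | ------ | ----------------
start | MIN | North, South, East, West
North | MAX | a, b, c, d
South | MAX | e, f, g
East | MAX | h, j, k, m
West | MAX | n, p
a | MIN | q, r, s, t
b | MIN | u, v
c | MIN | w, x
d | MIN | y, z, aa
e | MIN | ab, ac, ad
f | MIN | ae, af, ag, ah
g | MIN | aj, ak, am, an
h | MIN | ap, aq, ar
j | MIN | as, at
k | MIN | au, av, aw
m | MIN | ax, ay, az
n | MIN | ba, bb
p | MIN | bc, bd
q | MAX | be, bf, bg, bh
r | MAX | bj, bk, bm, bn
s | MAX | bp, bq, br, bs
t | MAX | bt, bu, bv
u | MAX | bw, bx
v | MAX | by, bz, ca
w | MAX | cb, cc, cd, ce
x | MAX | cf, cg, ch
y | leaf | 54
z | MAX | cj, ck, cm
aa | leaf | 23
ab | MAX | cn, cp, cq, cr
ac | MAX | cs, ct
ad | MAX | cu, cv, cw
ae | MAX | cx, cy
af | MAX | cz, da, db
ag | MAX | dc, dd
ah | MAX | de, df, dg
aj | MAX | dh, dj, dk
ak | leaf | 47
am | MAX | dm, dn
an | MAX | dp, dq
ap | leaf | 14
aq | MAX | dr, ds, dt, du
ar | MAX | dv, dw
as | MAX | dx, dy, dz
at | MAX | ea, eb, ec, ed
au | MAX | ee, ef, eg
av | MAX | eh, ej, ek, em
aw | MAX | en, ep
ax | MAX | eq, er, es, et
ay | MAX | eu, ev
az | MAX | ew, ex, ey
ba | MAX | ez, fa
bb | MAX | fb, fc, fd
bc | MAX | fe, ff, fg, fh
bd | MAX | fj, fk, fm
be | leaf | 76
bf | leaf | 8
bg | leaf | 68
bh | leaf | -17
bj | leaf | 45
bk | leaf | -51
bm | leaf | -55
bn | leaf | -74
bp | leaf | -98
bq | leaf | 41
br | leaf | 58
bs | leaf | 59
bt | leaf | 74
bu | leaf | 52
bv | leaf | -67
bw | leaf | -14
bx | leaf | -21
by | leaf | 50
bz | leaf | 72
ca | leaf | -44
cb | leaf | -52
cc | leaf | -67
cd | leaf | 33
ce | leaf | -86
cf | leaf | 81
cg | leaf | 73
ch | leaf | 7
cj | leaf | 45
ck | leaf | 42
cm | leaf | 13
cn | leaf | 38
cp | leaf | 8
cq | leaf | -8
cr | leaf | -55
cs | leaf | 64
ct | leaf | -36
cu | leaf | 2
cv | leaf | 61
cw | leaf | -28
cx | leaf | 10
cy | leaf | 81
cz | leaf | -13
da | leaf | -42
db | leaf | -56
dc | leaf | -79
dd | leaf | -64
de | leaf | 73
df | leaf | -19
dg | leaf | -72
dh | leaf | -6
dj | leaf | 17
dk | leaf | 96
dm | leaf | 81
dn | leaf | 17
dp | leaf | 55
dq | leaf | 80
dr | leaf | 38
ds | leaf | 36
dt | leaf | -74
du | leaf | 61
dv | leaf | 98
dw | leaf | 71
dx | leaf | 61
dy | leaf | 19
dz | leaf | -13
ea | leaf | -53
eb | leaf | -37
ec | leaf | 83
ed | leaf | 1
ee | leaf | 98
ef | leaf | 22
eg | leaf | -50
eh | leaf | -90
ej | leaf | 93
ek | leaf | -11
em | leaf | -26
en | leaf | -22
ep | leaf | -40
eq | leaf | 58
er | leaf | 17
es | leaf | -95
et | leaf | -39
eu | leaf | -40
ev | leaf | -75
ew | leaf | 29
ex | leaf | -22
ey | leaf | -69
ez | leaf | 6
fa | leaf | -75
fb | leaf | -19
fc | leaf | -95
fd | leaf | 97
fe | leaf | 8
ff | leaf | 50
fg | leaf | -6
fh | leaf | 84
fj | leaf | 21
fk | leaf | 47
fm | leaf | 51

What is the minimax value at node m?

ax (MAX): max(58, 17, -95, -39) = 58
ay (MAX): max(-40, -75) = -40
az (MAX): max(29, -22, -69) = 29
m (MIN): min(58, -40, 29) = -40

-40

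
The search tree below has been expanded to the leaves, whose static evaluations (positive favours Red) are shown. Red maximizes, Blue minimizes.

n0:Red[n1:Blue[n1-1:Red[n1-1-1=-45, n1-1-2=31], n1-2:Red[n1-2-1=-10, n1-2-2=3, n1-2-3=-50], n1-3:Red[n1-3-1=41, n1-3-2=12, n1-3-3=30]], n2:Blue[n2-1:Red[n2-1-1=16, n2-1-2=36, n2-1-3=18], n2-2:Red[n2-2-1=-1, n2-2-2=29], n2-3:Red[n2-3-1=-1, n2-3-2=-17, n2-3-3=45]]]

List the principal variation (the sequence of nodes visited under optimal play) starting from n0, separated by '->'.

n1-1 (Red): max(-45, 31) = 31
n1-2 (Red): max(-10, 3, -50) = 3
n1-3 (Red): max(41, 12, 30) = 41
n1 (Blue): min(31, 3, 41) = 3
n2-1 (Red): max(16, 36, 18) = 36
n2-2 (Red): max(-1, 29) = 29
n2-3 (Red): max(-1, -17, 45) = 45
n2 (Blue): min(36, 29, 45) = 29
n0 (Red): max(3, 29) = 29
At n0, Red picks n2 (highest: 29).
At n2, Blue picks n2-2 (lowest: 29).
At n2-2, Red picks n2-2-2 (highest: 29).
Terminal value 29.

n0 -> n2 -> n2-2 -> n2-2-2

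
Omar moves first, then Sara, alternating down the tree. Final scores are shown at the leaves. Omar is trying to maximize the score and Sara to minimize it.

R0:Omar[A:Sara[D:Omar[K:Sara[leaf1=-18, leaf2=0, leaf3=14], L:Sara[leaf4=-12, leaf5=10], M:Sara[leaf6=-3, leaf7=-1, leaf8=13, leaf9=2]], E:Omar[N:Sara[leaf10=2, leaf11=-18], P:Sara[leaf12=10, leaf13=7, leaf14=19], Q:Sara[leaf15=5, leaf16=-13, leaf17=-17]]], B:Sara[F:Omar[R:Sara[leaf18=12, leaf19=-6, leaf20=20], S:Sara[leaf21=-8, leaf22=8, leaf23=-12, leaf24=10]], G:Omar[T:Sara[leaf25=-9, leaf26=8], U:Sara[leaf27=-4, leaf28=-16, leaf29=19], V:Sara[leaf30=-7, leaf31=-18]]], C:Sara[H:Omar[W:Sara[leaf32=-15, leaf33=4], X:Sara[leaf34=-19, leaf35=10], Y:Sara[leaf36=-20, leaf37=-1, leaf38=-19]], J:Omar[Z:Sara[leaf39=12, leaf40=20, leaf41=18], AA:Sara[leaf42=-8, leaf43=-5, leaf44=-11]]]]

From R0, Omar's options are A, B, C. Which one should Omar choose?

A

K (Sara): min(-18, 0, 14) = -18
L (Sara): min(-12, 10) = -12
M (Sara): min(-3, -1, 13, 2) = -3
D (Omar): max(-18, -12, -3) = -3
N (Sara): min(2, -18) = -18
P (Sara): min(10, 7, 19) = 7
Q (Sara): min(5, -13, -17) = -17
E (Omar): max(-18, 7, -17) = 7
A (Sara): min(-3, 7) = -3
R (Sara): min(12, -6, 20) = -6
S (Sara): min(-8, 8, -12, 10) = -12
F (Omar): max(-6, -12) = -6
T (Sara): min(-9, 8) = -9
U (Sara): min(-4, -16, 19) = -16
V (Sara): min(-7, -18) = -18
G (Omar): max(-9, -16, -18) = -9
B (Sara): min(-6, -9) = -9
W (Sara): min(-15, 4) = -15
X (Sara): min(-19, 10) = -19
Y (Sara): min(-20, -1, -19) = -20
H (Omar): max(-15, -19, -20) = -15
Z (Sara): min(12, 20, 18) = 12
AA (Sara): min(-8, -5, -11) = -11
J (Omar): max(12, -11) = 12
C (Sara): min(-15, 12) = -15
R0 (Omar): max(-3, -9, -15) = -3
Omar at R0 wants the highest of {A=-3, B=-9, C=-15}, so chooses A.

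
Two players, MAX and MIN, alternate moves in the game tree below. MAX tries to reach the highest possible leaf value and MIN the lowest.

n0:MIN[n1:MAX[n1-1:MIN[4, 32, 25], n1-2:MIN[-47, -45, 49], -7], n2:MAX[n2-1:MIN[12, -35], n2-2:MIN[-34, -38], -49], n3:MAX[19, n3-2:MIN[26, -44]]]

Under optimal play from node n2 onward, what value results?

-35

n2-1 (MIN): min(12, -35) = -35
n2-2 (MIN): min(-34, -38) = -38
n2 (MAX): max(-35, -38, -49) = -35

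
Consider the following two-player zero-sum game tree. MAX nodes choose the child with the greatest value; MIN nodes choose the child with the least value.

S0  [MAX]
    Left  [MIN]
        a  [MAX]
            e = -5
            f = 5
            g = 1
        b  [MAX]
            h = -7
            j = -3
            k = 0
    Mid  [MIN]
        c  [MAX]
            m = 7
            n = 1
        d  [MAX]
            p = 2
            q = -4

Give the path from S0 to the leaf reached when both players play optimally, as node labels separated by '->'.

S0 -> Mid -> d -> p

a (MAX): max(-5, 5, 1) = 5
b (MAX): max(-7, -3, 0) = 0
Left (MIN): min(5, 0) = 0
c (MAX): max(7, 1) = 7
d (MAX): max(2, -4) = 2
Mid (MIN): min(7, 2) = 2
S0 (MAX): max(0, 2) = 2
At S0, MAX picks Mid (highest: 2).
At Mid, MIN picks d (lowest: 2).
At d, MAX picks p (highest: 2).
Terminal value 2.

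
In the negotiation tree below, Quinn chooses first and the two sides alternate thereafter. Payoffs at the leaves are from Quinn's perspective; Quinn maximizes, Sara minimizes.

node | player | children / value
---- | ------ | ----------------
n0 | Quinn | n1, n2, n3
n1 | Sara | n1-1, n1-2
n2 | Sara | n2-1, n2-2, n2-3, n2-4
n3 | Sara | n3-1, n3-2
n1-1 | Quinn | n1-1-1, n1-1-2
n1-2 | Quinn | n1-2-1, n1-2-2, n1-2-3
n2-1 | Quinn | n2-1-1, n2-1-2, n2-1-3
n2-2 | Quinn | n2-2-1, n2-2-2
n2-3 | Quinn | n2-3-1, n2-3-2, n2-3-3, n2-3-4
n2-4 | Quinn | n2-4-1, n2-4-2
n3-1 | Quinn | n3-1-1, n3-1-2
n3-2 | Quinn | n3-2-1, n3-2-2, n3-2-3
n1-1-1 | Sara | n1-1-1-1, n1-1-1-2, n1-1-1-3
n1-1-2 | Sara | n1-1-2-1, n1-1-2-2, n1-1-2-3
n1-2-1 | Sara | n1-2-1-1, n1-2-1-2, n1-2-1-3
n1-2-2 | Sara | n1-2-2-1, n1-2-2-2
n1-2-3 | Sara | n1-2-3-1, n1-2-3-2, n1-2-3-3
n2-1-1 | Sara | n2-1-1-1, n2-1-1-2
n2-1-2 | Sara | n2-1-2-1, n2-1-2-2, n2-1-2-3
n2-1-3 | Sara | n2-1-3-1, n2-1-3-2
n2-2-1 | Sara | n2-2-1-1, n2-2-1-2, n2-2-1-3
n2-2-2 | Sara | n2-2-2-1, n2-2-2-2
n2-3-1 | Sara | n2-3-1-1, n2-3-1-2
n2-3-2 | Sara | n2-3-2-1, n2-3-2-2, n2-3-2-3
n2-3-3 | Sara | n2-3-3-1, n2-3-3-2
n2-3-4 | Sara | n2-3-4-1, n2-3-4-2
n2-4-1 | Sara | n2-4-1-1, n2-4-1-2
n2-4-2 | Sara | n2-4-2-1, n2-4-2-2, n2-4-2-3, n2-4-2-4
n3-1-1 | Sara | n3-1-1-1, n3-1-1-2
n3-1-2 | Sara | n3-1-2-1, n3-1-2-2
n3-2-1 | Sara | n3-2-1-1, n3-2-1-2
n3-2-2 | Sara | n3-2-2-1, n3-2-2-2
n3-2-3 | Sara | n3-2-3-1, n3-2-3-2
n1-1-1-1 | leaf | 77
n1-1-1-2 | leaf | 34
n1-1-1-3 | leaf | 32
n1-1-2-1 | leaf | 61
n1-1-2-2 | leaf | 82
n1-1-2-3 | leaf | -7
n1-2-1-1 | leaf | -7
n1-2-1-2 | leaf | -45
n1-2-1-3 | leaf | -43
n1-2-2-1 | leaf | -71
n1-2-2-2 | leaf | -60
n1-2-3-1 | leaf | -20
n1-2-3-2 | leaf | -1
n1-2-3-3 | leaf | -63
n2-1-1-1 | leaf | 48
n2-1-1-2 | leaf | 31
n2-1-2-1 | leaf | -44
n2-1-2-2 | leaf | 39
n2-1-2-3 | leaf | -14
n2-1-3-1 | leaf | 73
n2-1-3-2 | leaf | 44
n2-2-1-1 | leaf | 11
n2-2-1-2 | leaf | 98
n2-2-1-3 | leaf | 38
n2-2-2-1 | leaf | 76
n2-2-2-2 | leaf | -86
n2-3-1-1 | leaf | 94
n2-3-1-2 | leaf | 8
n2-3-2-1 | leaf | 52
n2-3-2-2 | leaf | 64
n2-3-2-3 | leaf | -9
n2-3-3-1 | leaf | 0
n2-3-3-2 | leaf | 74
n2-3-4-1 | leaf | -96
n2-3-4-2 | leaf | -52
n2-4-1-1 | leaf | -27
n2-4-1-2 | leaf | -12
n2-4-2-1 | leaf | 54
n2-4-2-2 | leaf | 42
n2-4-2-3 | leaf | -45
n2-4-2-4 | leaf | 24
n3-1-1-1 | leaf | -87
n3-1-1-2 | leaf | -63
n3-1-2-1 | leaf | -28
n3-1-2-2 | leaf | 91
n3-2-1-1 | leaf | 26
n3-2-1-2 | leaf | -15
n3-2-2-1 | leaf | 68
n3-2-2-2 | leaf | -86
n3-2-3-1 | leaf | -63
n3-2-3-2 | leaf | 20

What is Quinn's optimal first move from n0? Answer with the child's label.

n2

n1-1-1 (Sara): min(77, 34, 32) = 32
n1-1-2 (Sara): min(61, 82, -7) = -7
n1-1 (Quinn): max(32, -7) = 32
n1-2-1 (Sara): min(-7, -45, -43) = -45
n1-2-2 (Sara): min(-71, -60) = -71
n1-2-3 (Sara): min(-20, -1, -63) = -63
n1-2 (Quinn): max(-45, -71, -63) = -45
n1 (Sara): min(32, -45) = -45
n2-1-1 (Sara): min(48, 31) = 31
n2-1-2 (Sara): min(-44, 39, -14) = -44
n2-1-3 (Sara): min(73, 44) = 44
n2-1 (Quinn): max(31, -44, 44) = 44
n2-2-1 (Sara): min(11, 98, 38) = 11
n2-2-2 (Sara): min(76, -86) = -86
n2-2 (Quinn): max(11, -86) = 11
n2-3-1 (Sara): min(94, 8) = 8
n2-3-2 (Sara): min(52, 64, -9) = -9
n2-3-3 (Sara): min(0, 74) = 0
n2-3-4 (Sara): min(-96, -52) = -96
n2-3 (Quinn): max(8, -9, 0, -96) = 8
n2-4-1 (Sara): min(-27, -12) = -27
n2-4-2 (Sara): min(54, 42, -45, 24) = -45
n2-4 (Quinn): max(-27, -45) = -27
n2 (Sara): min(44, 11, 8, -27) = -27
n3-1-1 (Sara): min(-87, -63) = -87
n3-1-2 (Sara): min(-28, 91) = -28
n3-1 (Quinn): max(-87, -28) = -28
n3-2-1 (Sara): min(26, -15) = -15
n3-2-2 (Sara): min(68, -86) = -86
n3-2-3 (Sara): min(-63, 20) = -63
n3-2 (Quinn): max(-15, -86, -63) = -15
n3 (Sara): min(-28, -15) = -28
n0 (Quinn): max(-45, -27, -28) = -27
Quinn at n0 wants the highest of {n1=-45, n2=-27, n3=-28}, so chooses n2.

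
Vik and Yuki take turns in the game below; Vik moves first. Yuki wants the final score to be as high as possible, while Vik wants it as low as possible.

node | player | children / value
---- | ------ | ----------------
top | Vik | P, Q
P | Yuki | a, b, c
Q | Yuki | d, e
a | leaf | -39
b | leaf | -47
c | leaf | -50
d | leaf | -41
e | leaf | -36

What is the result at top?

P (Yuki): max(-39, -47, -50) = -39
Q (Yuki): max(-41, -36) = -36
top (Vik): min(-39, -36) = -39

-39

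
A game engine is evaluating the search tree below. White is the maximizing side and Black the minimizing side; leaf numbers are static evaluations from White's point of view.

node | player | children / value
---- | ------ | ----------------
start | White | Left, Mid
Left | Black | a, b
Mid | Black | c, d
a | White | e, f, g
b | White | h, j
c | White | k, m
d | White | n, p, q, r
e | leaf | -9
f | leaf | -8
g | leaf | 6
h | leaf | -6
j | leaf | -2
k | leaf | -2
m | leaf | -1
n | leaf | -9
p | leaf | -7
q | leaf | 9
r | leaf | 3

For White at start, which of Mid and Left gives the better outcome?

c (White): max(-2, -1) = -1
d (White): max(-9, -7, 9, 3) = 9
Mid (Black): min(-1, 9) = -1
a (White): max(-9, -8, 6) = 6
b (White): max(-6, -2) = -2
Left (Black): min(6, -2) = -2
White prefers the higher value; Mid=-1, Left=-2. Mid is better since -1 > -2.

Mid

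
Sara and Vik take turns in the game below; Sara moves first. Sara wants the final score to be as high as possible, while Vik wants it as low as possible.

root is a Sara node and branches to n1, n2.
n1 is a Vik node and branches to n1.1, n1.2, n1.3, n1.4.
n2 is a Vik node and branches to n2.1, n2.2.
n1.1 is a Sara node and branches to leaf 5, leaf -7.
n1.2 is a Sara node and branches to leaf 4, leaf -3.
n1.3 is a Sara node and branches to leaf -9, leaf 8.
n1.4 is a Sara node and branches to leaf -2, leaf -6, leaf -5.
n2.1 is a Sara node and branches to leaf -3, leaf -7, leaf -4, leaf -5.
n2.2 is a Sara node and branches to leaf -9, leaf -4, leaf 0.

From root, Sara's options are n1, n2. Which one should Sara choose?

n1

n1.1 (Sara): max(5, -7) = 5
n1.2 (Sara): max(4, -3) = 4
n1.3 (Sara): max(-9, 8) = 8
n1.4 (Sara): max(-2, -6, -5) = -2
n1 (Vik): min(5, 4, 8, -2) = -2
n2.1 (Sara): max(-3, -7, -4, -5) = -3
n2.2 (Sara): max(-9, -4, 0) = 0
n2 (Vik): min(-3, 0) = -3
root (Sara): max(-2, -3) = -2
Sara at root wants the highest of {n1=-2, n2=-3}, so chooses n1.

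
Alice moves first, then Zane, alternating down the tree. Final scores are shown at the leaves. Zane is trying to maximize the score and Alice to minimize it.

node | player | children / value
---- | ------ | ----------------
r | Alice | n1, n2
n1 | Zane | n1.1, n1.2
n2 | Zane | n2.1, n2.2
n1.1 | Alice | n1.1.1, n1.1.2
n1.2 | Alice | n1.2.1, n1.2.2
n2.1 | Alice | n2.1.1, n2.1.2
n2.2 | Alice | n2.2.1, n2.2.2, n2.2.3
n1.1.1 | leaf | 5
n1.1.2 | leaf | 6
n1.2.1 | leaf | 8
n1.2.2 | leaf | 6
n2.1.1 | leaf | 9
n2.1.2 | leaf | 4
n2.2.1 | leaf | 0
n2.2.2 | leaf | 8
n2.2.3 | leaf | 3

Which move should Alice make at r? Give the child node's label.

n2

n1.1 (Alice): min(5, 6) = 5
n1.2 (Alice): min(8, 6) = 6
n1 (Zane): max(5, 6) = 6
n2.1 (Alice): min(9, 4) = 4
n2.2 (Alice): min(0, 8, 3) = 0
n2 (Zane): max(4, 0) = 4
r (Alice): min(6, 4) = 4
Alice at r wants the lowest of {n1=6, n2=4}, so chooses n2.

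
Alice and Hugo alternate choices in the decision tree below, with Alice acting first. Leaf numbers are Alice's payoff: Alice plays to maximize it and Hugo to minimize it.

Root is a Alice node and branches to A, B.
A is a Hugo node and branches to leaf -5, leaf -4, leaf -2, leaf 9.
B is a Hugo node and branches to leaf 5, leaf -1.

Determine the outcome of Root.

-1

A (Hugo): min(-5, -4, -2, 9) = -5
B (Hugo): min(5, -1) = -1
Root (Alice): max(-5, -1) = -1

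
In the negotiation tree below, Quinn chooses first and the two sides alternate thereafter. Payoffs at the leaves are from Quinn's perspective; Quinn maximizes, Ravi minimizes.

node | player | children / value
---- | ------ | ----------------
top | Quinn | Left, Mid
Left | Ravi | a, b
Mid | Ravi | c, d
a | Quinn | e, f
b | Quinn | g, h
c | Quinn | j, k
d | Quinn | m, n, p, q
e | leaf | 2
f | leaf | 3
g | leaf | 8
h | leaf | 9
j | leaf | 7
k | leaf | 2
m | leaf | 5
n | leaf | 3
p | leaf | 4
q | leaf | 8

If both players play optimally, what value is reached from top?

7

a (Quinn): max(2, 3) = 3
b (Quinn): max(8, 9) = 9
Left (Ravi): min(3, 9) = 3
c (Quinn): max(7, 2) = 7
d (Quinn): max(5, 3, 4, 8) = 8
Mid (Ravi): min(7, 8) = 7
top (Quinn): max(3, 7) = 7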